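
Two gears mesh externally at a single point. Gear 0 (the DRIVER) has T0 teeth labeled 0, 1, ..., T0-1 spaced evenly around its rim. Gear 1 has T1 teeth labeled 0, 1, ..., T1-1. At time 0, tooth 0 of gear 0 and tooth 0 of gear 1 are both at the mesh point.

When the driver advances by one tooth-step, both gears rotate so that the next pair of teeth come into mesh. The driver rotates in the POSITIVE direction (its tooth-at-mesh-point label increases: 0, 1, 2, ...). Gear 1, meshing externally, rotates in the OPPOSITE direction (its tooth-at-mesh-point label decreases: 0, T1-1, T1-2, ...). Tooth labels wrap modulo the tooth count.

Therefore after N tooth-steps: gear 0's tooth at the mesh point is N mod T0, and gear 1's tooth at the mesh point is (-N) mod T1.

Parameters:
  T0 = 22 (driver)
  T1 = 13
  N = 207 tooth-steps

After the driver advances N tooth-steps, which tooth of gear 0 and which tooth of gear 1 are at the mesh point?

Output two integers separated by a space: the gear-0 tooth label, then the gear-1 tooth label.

Answer: 9 1

Derivation:
Gear 0 (driver, T0=22): tooth at mesh = N mod T0
  207 = 9 * 22 + 9, so 207 mod 22 = 9
  gear 0 tooth = 9
Gear 1 (driven, T1=13): tooth at mesh = (-N) mod T1
  207 = 15 * 13 + 12, so 207 mod 13 = 12
  (-207) mod 13 = (-12) mod 13 = 13 - 12 = 1
Mesh after 207 steps: gear-0 tooth 9 meets gear-1 tooth 1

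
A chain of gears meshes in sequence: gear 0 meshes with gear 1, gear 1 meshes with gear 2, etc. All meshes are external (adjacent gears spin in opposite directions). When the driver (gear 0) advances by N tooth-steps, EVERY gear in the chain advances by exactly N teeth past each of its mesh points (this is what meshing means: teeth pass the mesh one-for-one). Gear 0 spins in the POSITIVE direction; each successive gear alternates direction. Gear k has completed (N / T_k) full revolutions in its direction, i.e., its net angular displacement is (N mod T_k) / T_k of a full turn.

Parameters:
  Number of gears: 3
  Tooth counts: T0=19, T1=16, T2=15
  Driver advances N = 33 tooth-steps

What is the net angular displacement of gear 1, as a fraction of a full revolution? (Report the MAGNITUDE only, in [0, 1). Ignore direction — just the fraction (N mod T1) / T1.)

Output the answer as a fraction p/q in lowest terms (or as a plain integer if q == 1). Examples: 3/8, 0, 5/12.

Answer: 1/16

Derivation:
Chain of 3 gears, tooth counts: [19, 16, 15]
  gear 0: T0=19, direction=positive, advance = 33 mod 19 = 14 teeth = 14/19 turn
  gear 1: T1=16, direction=negative, advance = 33 mod 16 = 1 teeth = 1/16 turn
  gear 2: T2=15, direction=positive, advance = 33 mod 15 = 3 teeth = 3/15 turn
Gear 1: 33 mod 16 = 1
Fraction = 1 / 16 = 1/16 (gcd(1,16)=1) = 1/16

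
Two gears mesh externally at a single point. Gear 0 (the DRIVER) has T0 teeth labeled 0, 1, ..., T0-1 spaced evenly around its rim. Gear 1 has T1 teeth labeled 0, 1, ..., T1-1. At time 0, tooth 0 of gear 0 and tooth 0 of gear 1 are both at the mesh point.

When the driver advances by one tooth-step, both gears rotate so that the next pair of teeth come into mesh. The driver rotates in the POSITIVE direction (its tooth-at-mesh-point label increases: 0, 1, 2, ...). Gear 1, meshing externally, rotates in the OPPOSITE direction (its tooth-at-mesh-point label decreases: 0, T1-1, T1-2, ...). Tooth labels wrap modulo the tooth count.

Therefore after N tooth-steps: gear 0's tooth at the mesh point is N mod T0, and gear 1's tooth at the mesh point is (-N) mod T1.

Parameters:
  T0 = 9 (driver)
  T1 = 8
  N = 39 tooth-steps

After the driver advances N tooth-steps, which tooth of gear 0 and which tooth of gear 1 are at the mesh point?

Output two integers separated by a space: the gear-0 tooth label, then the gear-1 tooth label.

Answer: 3 1

Derivation:
Gear 0 (driver, T0=9): tooth at mesh = N mod T0
  39 = 4 * 9 + 3, so 39 mod 9 = 3
  gear 0 tooth = 3
Gear 1 (driven, T1=8): tooth at mesh = (-N) mod T1
  39 = 4 * 8 + 7, so 39 mod 8 = 7
  (-39) mod 8 = (-7) mod 8 = 8 - 7 = 1
Mesh after 39 steps: gear-0 tooth 3 meets gear-1 tooth 1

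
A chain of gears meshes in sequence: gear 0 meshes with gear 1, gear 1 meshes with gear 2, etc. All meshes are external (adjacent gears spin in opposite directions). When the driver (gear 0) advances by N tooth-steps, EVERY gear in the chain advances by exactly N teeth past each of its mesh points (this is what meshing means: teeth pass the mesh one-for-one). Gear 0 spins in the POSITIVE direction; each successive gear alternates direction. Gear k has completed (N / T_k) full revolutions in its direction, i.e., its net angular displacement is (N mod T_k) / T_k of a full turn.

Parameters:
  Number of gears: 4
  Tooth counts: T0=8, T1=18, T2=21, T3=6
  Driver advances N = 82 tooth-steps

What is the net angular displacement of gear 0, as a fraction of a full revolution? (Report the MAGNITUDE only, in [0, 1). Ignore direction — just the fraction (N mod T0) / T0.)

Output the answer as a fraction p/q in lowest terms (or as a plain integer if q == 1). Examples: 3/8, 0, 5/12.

Answer: 1/4

Derivation:
Chain of 4 gears, tooth counts: [8, 18, 21, 6]
  gear 0: T0=8, direction=positive, advance = 82 mod 8 = 2 teeth = 2/8 turn
  gear 1: T1=18, direction=negative, advance = 82 mod 18 = 10 teeth = 10/18 turn
  gear 2: T2=21, direction=positive, advance = 82 mod 21 = 19 teeth = 19/21 turn
  gear 3: T3=6, direction=negative, advance = 82 mod 6 = 4 teeth = 4/6 turn
Gear 0: 82 mod 8 = 2
Fraction = 2 / 8 = 1/4 (gcd(2,8)=2) = 1/4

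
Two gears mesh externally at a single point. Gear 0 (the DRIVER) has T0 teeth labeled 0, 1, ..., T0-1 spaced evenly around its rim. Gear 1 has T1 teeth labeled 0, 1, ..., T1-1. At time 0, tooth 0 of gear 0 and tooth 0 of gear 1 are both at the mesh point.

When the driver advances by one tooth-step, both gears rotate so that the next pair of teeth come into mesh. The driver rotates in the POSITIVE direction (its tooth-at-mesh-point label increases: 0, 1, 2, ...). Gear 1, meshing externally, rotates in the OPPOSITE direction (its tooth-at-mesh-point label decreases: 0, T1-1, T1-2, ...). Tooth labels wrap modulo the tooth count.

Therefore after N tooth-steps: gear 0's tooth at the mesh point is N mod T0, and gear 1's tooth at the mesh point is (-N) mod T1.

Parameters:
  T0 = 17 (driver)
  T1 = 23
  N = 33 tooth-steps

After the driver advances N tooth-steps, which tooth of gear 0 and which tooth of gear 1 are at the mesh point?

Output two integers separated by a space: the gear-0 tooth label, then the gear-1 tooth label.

Gear 0 (driver, T0=17): tooth at mesh = N mod T0
  33 = 1 * 17 + 16, so 33 mod 17 = 16
  gear 0 tooth = 16
Gear 1 (driven, T1=23): tooth at mesh = (-N) mod T1
  33 = 1 * 23 + 10, so 33 mod 23 = 10
  (-33) mod 23 = (-10) mod 23 = 23 - 10 = 13
Mesh after 33 steps: gear-0 tooth 16 meets gear-1 tooth 13

Answer: 16 13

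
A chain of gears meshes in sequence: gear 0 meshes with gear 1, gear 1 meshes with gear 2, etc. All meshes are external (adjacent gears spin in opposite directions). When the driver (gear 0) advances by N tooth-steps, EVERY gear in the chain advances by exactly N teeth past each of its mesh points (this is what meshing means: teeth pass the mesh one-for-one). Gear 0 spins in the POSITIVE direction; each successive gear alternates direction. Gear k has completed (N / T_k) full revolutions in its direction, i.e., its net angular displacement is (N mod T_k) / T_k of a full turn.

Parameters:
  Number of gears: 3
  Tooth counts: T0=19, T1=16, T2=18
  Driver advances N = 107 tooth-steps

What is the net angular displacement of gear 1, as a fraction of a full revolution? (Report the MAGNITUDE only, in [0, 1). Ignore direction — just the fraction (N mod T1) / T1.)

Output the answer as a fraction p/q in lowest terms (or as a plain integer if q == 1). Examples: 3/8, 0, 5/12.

Answer: 11/16

Derivation:
Chain of 3 gears, tooth counts: [19, 16, 18]
  gear 0: T0=19, direction=positive, advance = 107 mod 19 = 12 teeth = 12/19 turn
  gear 1: T1=16, direction=negative, advance = 107 mod 16 = 11 teeth = 11/16 turn
  gear 2: T2=18, direction=positive, advance = 107 mod 18 = 17 teeth = 17/18 turn
Gear 1: 107 mod 16 = 11
Fraction = 11 / 16 = 11/16 (gcd(11,16)=1) = 11/16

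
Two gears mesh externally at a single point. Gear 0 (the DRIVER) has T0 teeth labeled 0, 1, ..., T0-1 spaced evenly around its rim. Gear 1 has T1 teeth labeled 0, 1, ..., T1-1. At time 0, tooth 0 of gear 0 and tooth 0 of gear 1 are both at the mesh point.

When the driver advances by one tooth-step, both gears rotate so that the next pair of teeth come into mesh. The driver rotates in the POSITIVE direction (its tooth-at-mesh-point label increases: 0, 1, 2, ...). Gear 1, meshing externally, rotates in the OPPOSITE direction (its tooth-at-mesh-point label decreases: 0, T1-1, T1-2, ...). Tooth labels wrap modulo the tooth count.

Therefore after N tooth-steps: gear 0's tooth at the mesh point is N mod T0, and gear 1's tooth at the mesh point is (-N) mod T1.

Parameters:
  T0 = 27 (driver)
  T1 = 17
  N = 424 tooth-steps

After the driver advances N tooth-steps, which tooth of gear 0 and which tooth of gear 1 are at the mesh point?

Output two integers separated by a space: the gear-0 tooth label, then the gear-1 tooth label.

Answer: 19 1

Derivation:
Gear 0 (driver, T0=27): tooth at mesh = N mod T0
  424 = 15 * 27 + 19, so 424 mod 27 = 19
  gear 0 tooth = 19
Gear 1 (driven, T1=17): tooth at mesh = (-N) mod T1
  424 = 24 * 17 + 16, so 424 mod 17 = 16
  (-424) mod 17 = (-16) mod 17 = 17 - 16 = 1
Mesh after 424 steps: gear-0 tooth 19 meets gear-1 tooth 1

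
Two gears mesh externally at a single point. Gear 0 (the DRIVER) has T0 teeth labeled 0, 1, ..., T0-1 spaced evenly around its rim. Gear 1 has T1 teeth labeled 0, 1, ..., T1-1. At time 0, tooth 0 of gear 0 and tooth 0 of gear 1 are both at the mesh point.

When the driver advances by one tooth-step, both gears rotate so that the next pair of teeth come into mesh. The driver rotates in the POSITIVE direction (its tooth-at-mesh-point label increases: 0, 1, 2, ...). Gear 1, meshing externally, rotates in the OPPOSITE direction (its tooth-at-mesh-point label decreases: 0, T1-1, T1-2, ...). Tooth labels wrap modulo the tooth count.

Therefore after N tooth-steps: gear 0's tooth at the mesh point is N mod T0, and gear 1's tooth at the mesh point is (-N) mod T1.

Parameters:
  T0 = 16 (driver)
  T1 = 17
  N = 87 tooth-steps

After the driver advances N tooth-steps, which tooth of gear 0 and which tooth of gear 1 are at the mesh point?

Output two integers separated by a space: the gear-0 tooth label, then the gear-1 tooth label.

Answer: 7 15

Derivation:
Gear 0 (driver, T0=16): tooth at mesh = N mod T0
  87 = 5 * 16 + 7, so 87 mod 16 = 7
  gear 0 tooth = 7
Gear 1 (driven, T1=17): tooth at mesh = (-N) mod T1
  87 = 5 * 17 + 2, so 87 mod 17 = 2
  (-87) mod 17 = (-2) mod 17 = 17 - 2 = 15
Mesh after 87 steps: gear-0 tooth 7 meets gear-1 tooth 15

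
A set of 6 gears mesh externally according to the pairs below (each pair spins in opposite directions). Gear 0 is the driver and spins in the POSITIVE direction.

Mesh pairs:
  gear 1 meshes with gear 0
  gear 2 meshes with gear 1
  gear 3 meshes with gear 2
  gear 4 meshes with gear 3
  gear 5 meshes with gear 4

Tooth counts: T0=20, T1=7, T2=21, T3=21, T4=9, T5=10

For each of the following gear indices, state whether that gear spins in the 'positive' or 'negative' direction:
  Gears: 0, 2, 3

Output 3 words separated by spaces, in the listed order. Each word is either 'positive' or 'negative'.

Answer: positive positive negative

Derivation:
Gear 0 (driver): positive (depth 0)
  gear 1: meshes with gear 0 -> depth 1 -> negative (opposite of gear 0)
  gear 2: meshes with gear 1 -> depth 2 -> positive (opposite of gear 1)
  gear 3: meshes with gear 2 -> depth 3 -> negative (opposite of gear 2)
  gear 4: meshes with gear 3 -> depth 4 -> positive (opposite of gear 3)
  gear 5: meshes with gear 4 -> depth 5 -> negative (opposite of gear 4)
Queried indices 0, 2, 3 -> positive, positive, negative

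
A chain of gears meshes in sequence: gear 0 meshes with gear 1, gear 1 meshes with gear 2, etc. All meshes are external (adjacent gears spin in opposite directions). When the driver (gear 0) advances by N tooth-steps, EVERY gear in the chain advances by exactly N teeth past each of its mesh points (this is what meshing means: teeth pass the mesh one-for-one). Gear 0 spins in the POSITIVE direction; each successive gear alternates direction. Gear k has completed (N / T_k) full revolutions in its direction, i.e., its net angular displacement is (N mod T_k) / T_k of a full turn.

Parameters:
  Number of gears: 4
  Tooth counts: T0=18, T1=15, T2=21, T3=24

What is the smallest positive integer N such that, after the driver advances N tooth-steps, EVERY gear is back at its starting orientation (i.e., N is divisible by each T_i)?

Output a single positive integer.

Answer: 2520

Derivation:
Gear k returns to start when N is a multiple of T_k.
All gears at start simultaneously when N is a common multiple of [18, 15, 21, 24]; the smallest such N is lcm(18, 15, 21, 24).
Start: lcm = T0 = 18
Fold in T1=15: gcd(18, 15) = 3; lcm(18, 15) = 18 * 15 / 3 = 270 / 3 = 90
Fold in T2=21: gcd(90, 21) = 3; lcm(90, 21) = 90 * 21 / 3 = 1890 / 3 = 630
Fold in T3=24: gcd(630, 24) = 6; lcm(630, 24) = 630 * 24 / 6 = 15120 / 6 = 2520
Full cycle length = 2520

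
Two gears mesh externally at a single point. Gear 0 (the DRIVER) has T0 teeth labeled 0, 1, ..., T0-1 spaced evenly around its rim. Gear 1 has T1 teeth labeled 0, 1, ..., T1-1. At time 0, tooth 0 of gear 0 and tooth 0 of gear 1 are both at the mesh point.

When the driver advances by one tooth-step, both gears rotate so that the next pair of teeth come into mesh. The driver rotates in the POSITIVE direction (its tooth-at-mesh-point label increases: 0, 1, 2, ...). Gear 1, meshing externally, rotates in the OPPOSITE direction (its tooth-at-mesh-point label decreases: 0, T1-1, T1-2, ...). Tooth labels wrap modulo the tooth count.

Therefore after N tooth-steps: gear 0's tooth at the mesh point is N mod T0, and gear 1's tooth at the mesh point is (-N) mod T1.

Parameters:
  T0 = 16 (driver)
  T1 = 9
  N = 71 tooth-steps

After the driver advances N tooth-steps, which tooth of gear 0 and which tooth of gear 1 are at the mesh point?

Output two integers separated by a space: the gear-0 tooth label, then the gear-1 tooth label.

Gear 0 (driver, T0=16): tooth at mesh = N mod T0
  71 = 4 * 16 + 7, so 71 mod 16 = 7
  gear 0 tooth = 7
Gear 1 (driven, T1=9): tooth at mesh = (-N) mod T1
  71 = 7 * 9 + 8, so 71 mod 9 = 8
  (-71) mod 9 = (-8) mod 9 = 9 - 8 = 1
Mesh after 71 steps: gear-0 tooth 7 meets gear-1 tooth 1

Answer: 7 1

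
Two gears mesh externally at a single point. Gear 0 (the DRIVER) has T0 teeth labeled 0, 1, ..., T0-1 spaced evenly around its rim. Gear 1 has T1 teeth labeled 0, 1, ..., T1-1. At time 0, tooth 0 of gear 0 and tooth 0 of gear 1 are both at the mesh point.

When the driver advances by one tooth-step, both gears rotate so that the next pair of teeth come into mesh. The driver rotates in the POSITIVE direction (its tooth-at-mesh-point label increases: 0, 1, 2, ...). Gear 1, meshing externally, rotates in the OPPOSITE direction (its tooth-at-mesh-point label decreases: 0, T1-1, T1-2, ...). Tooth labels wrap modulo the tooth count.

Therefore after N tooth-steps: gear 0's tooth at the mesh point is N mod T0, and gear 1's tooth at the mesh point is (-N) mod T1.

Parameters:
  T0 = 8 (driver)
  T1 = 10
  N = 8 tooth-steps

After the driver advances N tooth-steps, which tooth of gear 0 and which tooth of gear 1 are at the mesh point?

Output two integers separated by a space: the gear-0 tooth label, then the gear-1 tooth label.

Answer: 0 2

Derivation:
Gear 0 (driver, T0=8): tooth at mesh = N mod T0
  8 = 1 * 8 + 0, so 8 mod 8 = 0
  gear 0 tooth = 0
Gear 1 (driven, T1=10): tooth at mesh = (-N) mod T1
  8 = 0 * 10 + 8, so 8 mod 10 = 8
  (-8) mod 10 = (-8) mod 10 = 10 - 8 = 2
Mesh after 8 steps: gear-0 tooth 0 meets gear-1 tooth 2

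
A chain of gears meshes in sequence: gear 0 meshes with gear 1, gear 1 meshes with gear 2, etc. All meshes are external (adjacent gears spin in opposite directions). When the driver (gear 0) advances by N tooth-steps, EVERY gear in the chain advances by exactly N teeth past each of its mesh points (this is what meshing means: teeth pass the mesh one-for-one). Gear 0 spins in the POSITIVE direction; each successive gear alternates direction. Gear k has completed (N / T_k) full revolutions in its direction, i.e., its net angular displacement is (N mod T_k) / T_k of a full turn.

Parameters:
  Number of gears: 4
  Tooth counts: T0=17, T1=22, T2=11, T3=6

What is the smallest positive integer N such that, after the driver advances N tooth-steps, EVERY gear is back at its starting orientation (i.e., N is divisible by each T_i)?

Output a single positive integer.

Answer: 1122

Derivation:
Gear k returns to start when N is a multiple of T_k.
All gears at start simultaneously when N is a common multiple of [17, 22, 11, 6]; the smallest such N is lcm(17, 22, 11, 6).
Start: lcm = T0 = 17
Fold in T1=22: gcd(17, 22) = 1; lcm(17, 22) = 17 * 22 / 1 = 374 / 1 = 374
Fold in T2=11: gcd(374, 11) = 11; lcm(374, 11) = 374 * 11 / 11 = 4114 / 11 = 374
Fold in T3=6: gcd(374, 6) = 2; lcm(374, 6) = 374 * 6 / 2 = 2244 / 2 = 1122
Full cycle length = 1122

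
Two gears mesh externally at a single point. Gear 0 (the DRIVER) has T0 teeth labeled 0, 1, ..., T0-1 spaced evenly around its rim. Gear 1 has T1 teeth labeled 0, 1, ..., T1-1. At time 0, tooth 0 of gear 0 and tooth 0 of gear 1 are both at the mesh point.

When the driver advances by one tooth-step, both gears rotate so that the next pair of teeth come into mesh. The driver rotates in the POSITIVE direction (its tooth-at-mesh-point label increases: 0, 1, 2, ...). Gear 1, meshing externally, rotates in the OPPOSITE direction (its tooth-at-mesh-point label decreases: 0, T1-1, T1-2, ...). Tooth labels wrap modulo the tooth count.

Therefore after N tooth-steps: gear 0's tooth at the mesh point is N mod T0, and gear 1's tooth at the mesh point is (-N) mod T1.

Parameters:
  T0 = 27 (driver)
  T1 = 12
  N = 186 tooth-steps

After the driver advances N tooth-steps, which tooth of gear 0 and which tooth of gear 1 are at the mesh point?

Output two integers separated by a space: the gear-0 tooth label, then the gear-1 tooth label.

Gear 0 (driver, T0=27): tooth at mesh = N mod T0
  186 = 6 * 27 + 24, so 186 mod 27 = 24
  gear 0 tooth = 24
Gear 1 (driven, T1=12): tooth at mesh = (-N) mod T1
  186 = 15 * 12 + 6, so 186 mod 12 = 6
  (-186) mod 12 = (-6) mod 12 = 12 - 6 = 6
Mesh after 186 steps: gear-0 tooth 24 meets gear-1 tooth 6

Answer: 24 6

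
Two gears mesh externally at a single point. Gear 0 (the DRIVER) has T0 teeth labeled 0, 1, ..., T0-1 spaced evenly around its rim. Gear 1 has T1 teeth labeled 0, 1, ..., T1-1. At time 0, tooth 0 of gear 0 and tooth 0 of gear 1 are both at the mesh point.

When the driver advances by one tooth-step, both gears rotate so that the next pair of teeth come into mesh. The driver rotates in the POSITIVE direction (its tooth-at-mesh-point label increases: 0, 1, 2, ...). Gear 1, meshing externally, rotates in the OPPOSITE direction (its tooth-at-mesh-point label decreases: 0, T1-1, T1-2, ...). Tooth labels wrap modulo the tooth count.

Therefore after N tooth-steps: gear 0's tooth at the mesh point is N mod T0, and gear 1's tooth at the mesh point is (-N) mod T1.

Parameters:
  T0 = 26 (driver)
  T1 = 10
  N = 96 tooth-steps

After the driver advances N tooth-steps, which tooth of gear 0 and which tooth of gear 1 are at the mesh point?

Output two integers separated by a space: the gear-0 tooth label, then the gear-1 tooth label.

Gear 0 (driver, T0=26): tooth at mesh = N mod T0
  96 = 3 * 26 + 18, so 96 mod 26 = 18
  gear 0 tooth = 18
Gear 1 (driven, T1=10): tooth at mesh = (-N) mod T1
  96 = 9 * 10 + 6, so 96 mod 10 = 6
  (-96) mod 10 = (-6) mod 10 = 10 - 6 = 4
Mesh after 96 steps: gear-0 tooth 18 meets gear-1 tooth 4

Answer: 18 4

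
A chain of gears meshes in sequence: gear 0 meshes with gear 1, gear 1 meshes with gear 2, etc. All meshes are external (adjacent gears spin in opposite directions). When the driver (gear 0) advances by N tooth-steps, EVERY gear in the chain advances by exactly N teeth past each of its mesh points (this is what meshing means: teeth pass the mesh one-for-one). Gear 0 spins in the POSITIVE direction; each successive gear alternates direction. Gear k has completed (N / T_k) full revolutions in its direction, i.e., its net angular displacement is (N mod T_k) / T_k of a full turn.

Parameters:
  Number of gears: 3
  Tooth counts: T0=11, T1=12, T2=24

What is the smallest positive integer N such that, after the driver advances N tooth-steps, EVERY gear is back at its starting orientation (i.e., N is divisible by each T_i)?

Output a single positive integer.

Gear k returns to start when N is a multiple of T_k.
All gears at start simultaneously when N is a common multiple of [11, 12, 24]; the smallest such N is lcm(11, 12, 24).
Start: lcm = T0 = 11
Fold in T1=12: gcd(11, 12) = 1; lcm(11, 12) = 11 * 12 / 1 = 132 / 1 = 132
Fold in T2=24: gcd(132, 24) = 12; lcm(132, 24) = 132 * 24 / 12 = 3168 / 12 = 264
Full cycle length = 264

Answer: 264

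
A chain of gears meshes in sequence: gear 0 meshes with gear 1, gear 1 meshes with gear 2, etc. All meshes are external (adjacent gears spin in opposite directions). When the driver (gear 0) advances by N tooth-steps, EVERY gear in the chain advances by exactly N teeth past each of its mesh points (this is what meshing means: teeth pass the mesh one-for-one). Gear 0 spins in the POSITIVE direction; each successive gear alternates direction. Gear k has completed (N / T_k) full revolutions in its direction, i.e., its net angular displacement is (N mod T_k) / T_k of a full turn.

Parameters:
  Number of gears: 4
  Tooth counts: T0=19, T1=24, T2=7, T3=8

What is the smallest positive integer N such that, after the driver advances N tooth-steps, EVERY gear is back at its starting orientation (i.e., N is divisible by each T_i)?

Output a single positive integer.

Answer: 3192

Derivation:
Gear k returns to start when N is a multiple of T_k.
All gears at start simultaneously when N is a common multiple of [19, 24, 7, 8]; the smallest such N is lcm(19, 24, 7, 8).
Start: lcm = T0 = 19
Fold in T1=24: gcd(19, 24) = 1; lcm(19, 24) = 19 * 24 / 1 = 456 / 1 = 456
Fold in T2=7: gcd(456, 7) = 1; lcm(456, 7) = 456 * 7 / 1 = 3192 / 1 = 3192
Fold in T3=8: gcd(3192, 8) = 8; lcm(3192, 8) = 3192 * 8 / 8 = 25536 / 8 = 3192
Full cycle length = 3192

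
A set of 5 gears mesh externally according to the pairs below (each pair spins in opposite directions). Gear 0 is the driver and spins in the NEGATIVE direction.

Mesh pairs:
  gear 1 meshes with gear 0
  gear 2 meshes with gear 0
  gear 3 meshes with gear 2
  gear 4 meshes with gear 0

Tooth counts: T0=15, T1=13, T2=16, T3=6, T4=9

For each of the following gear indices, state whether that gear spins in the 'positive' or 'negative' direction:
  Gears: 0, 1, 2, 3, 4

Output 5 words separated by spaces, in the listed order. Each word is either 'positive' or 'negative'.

Answer: negative positive positive negative positive

Derivation:
Gear 0 (driver): negative (depth 0)
  gear 1: meshes with gear 0 -> depth 1 -> positive (opposite of gear 0)
  gear 2: meshes with gear 0 -> depth 1 -> positive (opposite of gear 0)
  gear 3: meshes with gear 2 -> depth 2 -> negative (opposite of gear 2)
  gear 4: meshes with gear 0 -> depth 1 -> positive (opposite of gear 0)
Queried indices 0, 1, 2, 3, 4 -> negative, positive, positive, negative, positive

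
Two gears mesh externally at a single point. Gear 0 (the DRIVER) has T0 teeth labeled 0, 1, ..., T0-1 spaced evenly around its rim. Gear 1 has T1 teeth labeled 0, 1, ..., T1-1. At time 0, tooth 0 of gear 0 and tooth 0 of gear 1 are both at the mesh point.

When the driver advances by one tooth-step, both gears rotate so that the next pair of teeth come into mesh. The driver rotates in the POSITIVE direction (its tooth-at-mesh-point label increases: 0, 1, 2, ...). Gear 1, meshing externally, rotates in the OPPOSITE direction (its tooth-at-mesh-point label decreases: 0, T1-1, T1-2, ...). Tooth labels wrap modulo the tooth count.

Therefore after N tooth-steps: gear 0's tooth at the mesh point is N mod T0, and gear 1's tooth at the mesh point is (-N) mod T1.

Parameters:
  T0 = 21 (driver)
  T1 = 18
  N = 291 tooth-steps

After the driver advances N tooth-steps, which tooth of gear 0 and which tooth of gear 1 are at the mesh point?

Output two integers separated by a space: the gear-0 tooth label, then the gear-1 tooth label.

Answer: 18 15

Derivation:
Gear 0 (driver, T0=21): tooth at mesh = N mod T0
  291 = 13 * 21 + 18, so 291 mod 21 = 18
  gear 0 tooth = 18
Gear 1 (driven, T1=18): tooth at mesh = (-N) mod T1
  291 = 16 * 18 + 3, so 291 mod 18 = 3
  (-291) mod 18 = (-3) mod 18 = 18 - 3 = 15
Mesh after 291 steps: gear-0 tooth 18 meets gear-1 tooth 15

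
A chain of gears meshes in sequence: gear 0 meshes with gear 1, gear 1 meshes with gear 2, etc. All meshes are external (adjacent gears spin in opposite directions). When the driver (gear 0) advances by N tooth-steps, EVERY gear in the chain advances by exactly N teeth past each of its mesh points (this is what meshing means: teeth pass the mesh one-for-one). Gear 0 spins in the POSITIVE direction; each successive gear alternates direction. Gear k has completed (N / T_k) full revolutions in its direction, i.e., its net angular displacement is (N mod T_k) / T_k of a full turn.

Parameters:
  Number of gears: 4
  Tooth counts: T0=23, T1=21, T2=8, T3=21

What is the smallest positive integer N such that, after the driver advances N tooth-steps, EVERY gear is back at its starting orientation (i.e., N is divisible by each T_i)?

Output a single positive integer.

Gear k returns to start when N is a multiple of T_k.
All gears at start simultaneously when N is a common multiple of [23, 21, 8, 21]; the smallest such N is lcm(23, 21, 8, 21).
Start: lcm = T0 = 23
Fold in T1=21: gcd(23, 21) = 1; lcm(23, 21) = 23 * 21 / 1 = 483 / 1 = 483
Fold in T2=8: gcd(483, 8) = 1; lcm(483, 8) = 483 * 8 / 1 = 3864 / 1 = 3864
Fold in T3=21: gcd(3864, 21) = 21; lcm(3864, 21) = 3864 * 21 / 21 = 81144 / 21 = 3864
Full cycle length = 3864

Answer: 3864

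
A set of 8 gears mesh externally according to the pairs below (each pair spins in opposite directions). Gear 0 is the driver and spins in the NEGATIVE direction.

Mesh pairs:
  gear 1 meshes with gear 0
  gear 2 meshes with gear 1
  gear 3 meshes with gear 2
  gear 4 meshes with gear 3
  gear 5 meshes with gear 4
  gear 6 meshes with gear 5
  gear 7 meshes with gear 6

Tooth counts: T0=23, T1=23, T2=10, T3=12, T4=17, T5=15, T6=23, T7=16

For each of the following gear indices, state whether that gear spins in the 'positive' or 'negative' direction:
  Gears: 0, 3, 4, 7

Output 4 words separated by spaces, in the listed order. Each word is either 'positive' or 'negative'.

Gear 0 (driver): negative (depth 0)
  gear 1: meshes with gear 0 -> depth 1 -> positive (opposite of gear 0)
  gear 2: meshes with gear 1 -> depth 2 -> negative (opposite of gear 1)
  gear 3: meshes with gear 2 -> depth 3 -> positive (opposite of gear 2)
  gear 4: meshes with gear 3 -> depth 4 -> negative (opposite of gear 3)
  gear 5: meshes with gear 4 -> depth 5 -> positive (opposite of gear 4)
  gear 6: meshes with gear 5 -> depth 6 -> negative (opposite of gear 5)
  gear 7: meshes with gear 6 -> depth 7 -> positive (opposite of gear 6)
Queried indices 0, 3, 4, 7 -> negative, positive, negative, positive

Answer: negative positive negative positive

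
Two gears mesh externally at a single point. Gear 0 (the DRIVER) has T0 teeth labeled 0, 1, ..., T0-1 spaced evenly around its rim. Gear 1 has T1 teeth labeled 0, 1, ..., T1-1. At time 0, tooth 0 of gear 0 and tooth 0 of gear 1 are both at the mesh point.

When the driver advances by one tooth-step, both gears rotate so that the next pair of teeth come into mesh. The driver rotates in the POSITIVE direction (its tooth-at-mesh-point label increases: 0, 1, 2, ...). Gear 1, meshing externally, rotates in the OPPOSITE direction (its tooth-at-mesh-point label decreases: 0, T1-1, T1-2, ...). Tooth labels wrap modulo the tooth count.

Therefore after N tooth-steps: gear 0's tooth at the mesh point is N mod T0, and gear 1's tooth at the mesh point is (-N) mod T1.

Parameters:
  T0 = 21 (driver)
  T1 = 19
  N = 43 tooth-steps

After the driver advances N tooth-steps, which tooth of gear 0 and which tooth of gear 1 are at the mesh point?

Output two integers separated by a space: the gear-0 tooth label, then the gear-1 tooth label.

Gear 0 (driver, T0=21): tooth at mesh = N mod T0
  43 = 2 * 21 + 1, so 43 mod 21 = 1
  gear 0 tooth = 1
Gear 1 (driven, T1=19): tooth at mesh = (-N) mod T1
  43 = 2 * 19 + 5, so 43 mod 19 = 5
  (-43) mod 19 = (-5) mod 19 = 19 - 5 = 14
Mesh after 43 steps: gear-0 tooth 1 meets gear-1 tooth 14

Answer: 1 14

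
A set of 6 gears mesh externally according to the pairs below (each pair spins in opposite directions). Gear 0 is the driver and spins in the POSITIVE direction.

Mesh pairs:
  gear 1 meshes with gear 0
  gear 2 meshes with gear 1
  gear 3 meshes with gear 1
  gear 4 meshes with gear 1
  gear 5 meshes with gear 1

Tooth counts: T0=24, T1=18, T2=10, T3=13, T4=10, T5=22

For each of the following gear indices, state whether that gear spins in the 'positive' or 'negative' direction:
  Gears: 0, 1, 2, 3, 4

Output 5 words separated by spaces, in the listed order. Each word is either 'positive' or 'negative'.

Answer: positive negative positive positive positive

Derivation:
Gear 0 (driver): positive (depth 0)
  gear 1: meshes with gear 0 -> depth 1 -> negative (opposite of gear 0)
  gear 2: meshes with gear 1 -> depth 2 -> positive (opposite of gear 1)
  gear 3: meshes with gear 1 -> depth 2 -> positive (opposite of gear 1)
  gear 4: meshes with gear 1 -> depth 2 -> positive (opposite of gear 1)
  gear 5: meshes with gear 1 -> depth 2 -> positive (opposite of gear 1)
Queried indices 0, 1, 2, 3, 4 -> positive, negative, positive, positive, positive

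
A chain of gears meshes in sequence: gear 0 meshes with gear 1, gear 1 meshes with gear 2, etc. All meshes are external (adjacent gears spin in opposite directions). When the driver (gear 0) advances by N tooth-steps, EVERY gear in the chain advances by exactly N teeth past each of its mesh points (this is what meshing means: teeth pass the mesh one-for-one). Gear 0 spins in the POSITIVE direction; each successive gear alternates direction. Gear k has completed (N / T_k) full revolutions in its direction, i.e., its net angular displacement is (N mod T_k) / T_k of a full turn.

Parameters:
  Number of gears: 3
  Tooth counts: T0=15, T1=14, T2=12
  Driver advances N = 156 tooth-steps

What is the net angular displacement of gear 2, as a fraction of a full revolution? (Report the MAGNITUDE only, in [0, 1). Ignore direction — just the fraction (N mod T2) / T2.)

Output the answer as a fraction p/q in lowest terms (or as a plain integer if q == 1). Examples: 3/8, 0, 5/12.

Answer: 0

Derivation:
Chain of 3 gears, tooth counts: [15, 14, 12]
  gear 0: T0=15, direction=positive, advance = 156 mod 15 = 6 teeth = 6/15 turn
  gear 1: T1=14, direction=negative, advance = 156 mod 14 = 2 teeth = 2/14 turn
  gear 2: T2=12, direction=positive, advance = 156 mod 12 = 0 teeth = 0/12 turn
Gear 2: 156 mod 12 = 0
Fraction = 0 / 12 = 0/1 (gcd(0,12)=12) = 0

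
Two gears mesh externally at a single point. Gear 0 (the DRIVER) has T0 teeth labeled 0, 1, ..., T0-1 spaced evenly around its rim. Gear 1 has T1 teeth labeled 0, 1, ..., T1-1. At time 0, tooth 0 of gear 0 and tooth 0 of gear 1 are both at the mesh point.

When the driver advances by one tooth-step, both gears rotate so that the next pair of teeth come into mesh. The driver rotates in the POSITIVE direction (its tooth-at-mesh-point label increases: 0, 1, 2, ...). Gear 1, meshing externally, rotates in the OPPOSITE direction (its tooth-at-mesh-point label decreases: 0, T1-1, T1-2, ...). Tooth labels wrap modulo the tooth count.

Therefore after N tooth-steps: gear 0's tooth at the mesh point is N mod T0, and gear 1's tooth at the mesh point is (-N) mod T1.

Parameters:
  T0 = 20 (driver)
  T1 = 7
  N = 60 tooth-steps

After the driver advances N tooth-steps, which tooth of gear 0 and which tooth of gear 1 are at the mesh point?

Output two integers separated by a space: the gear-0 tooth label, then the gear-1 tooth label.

Gear 0 (driver, T0=20): tooth at mesh = N mod T0
  60 = 3 * 20 + 0, so 60 mod 20 = 0
  gear 0 tooth = 0
Gear 1 (driven, T1=7): tooth at mesh = (-N) mod T1
  60 = 8 * 7 + 4, so 60 mod 7 = 4
  (-60) mod 7 = (-4) mod 7 = 7 - 4 = 3
Mesh after 60 steps: gear-0 tooth 0 meets gear-1 tooth 3

Answer: 0 3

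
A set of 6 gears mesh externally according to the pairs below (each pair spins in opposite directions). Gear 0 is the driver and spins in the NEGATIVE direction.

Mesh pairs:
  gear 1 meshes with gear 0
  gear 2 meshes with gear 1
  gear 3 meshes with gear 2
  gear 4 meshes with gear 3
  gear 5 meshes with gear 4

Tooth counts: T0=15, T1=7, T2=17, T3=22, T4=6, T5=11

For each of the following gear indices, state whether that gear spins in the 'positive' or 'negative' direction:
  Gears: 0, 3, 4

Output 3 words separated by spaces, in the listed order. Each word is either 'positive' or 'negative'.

Gear 0 (driver): negative (depth 0)
  gear 1: meshes with gear 0 -> depth 1 -> positive (opposite of gear 0)
  gear 2: meshes with gear 1 -> depth 2 -> negative (opposite of gear 1)
  gear 3: meshes with gear 2 -> depth 3 -> positive (opposite of gear 2)
  gear 4: meshes with gear 3 -> depth 4 -> negative (opposite of gear 3)
  gear 5: meshes with gear 4 -> depth 5 -> positive (opposite of gear 4)
Queried indices 0, 3, 4 -> negative, positive, negative

Answer: negative positive negative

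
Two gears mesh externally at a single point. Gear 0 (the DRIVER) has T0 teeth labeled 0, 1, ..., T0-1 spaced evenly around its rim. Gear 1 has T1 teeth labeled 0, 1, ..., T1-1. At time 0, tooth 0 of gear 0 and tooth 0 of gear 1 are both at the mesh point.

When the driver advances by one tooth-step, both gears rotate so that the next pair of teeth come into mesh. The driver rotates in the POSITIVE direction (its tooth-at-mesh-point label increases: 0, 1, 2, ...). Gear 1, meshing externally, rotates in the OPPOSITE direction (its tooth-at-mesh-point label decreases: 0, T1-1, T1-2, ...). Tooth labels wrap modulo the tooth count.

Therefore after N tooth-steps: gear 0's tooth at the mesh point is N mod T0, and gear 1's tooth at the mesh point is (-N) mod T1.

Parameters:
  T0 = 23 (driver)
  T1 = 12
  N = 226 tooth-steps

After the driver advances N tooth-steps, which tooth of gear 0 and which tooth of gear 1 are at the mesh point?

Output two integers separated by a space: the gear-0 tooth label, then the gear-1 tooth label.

Answer: 19 2

Derivation:
Gear 0 (driver, T0=23): tooth at mesh = N mod T0
  226 = 9 * 23 + 19, so 226 mod 23 = 19
  gear 0 tooth = 19
Gear 1 (driven, T1=12): tooth at mesh = (-N) mod T1
  226 = 18 * 12 + 10, so 226 mod 12 = 10
  (-226) mod 12 = (-10) mod 12 = 12 - 10 = 2
Mesh after 226 steps: gear-0 tooth 19 meets gear-1 tooth 2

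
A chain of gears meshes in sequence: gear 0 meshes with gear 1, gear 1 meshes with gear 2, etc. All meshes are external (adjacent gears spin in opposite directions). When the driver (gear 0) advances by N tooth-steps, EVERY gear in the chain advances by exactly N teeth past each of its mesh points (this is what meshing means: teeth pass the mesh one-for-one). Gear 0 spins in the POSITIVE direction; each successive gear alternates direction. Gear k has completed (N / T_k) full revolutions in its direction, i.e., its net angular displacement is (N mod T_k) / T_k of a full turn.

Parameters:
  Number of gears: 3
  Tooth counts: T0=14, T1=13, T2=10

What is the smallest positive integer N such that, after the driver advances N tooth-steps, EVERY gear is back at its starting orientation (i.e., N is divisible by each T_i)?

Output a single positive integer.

Answer: 910

Derivation:
Gear k returns to start when N is a multiple of T_k.
All gears at start simultaneously when N is a common multiple of [14, 13, 10]; the smallest such N is lcm(14, 13, 10).
Start: lcm = T0 = 14
Fold in T1=13: gcd(14, 13) = 1; lcm(14, 13) = 14 * 13 / 1 = 182 / 1 = 182
Fold in T2=10: gcd(182, 10) = 2; lcm(182, 10) = 182 * 10 / 2 = 1820 / 2 = 910
Full cycle length = 910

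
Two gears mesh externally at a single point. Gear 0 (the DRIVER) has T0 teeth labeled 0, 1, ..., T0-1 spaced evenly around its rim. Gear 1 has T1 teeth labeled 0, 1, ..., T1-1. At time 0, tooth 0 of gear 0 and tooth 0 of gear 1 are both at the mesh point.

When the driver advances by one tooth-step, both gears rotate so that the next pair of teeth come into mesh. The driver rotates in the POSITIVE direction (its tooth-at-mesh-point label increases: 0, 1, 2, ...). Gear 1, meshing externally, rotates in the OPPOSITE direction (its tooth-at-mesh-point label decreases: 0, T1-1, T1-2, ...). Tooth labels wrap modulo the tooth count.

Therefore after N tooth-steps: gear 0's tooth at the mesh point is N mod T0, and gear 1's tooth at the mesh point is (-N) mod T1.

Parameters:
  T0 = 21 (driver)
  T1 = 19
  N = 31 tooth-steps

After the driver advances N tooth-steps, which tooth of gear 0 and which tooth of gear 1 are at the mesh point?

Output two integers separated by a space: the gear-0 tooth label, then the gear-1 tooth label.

Gear 0 (driver, T0=21): tooth at mesh = N mod T0
  31 = 1 * 21 + 10, so 31 mod 21 = 10
  gear 0 tooth = 10
Gear 1 (driven, T1=19): tooth at mesh = (-N) mod T1
  31 = 1 * 19 + 12, so 31 mod 19 = 12
  (-31) mod 19 = (-12) mod 19 = 19 - 12 = 7
Mesh after 31 steps: gear-0 tooth 10 meets gear-1 tooth 7

Answer: 10 7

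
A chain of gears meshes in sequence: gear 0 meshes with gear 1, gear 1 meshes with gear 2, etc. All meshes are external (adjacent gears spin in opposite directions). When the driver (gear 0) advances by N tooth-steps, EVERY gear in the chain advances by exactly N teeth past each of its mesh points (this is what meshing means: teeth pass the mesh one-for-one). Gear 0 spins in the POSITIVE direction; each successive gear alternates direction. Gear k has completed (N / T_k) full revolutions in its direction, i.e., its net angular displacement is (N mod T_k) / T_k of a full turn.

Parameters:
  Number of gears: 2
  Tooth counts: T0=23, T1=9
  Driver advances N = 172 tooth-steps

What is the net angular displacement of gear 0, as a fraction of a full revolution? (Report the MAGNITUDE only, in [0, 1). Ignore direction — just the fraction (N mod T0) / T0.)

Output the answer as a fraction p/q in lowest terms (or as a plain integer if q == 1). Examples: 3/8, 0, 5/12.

Chain of 2 gears, tooth counts: [23, 9]
  gear 0: T0=23, direction=positive, advance = 172 mod 23 = 11 teeth = 11/23 turn
  gear 1: T1=9, direction=negative, advance = 172 mod 9 = 1 teeth = 1/9 turn
Gear 0: 172 mod 23 = 11
Fraction = 11 / 23 = 11/23 (gcd(11,23)=1) = 11/23

Answer: 11/23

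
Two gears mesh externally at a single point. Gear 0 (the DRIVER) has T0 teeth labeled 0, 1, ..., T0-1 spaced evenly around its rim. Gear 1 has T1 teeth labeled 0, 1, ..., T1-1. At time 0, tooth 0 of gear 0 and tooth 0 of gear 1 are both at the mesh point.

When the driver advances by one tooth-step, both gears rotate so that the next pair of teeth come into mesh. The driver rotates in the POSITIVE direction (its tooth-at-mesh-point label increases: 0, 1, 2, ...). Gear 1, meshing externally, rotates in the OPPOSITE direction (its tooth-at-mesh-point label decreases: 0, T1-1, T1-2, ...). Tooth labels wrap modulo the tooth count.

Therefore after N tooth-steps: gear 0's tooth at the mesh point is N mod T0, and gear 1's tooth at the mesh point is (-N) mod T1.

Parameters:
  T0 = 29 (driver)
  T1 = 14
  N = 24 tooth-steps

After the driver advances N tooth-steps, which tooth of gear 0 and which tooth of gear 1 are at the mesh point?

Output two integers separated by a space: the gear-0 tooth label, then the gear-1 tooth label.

Gear 0 (driver, T0=29): tooth at mesh = N mod T0
  24 = 0 * 29 + 24, so 24 mod 29 = 24
  gear 0 tooth = 24
Gear 1 (driven, T1=14): tooth at mesh = (-N) mod T1
  24 = 1 * 14 + 10, so 24 mod 14 = 10
  (-24) mod 14 = (-10) mod 14 = 14 - 10 = 4
Mesh after 24 steps: gear-0 tooth 24 meets gear-1 tooth 4

Answer: 24 4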